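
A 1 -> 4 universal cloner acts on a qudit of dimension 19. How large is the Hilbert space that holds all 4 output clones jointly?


Output space = H^(tensor 4) where dim(H) = 19
dim = 19^4
= 361 (after 2 factors)
= 6859 (after 3 factors)
= 130321 (after 4 factors)
= 130321

130321


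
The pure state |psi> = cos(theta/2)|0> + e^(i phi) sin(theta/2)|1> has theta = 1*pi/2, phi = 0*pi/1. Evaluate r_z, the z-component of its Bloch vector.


theta = 1.5708, phi = 0.0000
r_z = cos(theta) = 0.0000

0.0000


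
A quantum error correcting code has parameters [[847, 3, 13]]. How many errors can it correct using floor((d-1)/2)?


Code parameters: [[847, 3, 13]], distance d = 13.
Number of correctable errors = floor((d-1)/2)
= floor((13 - 1)/2)
= floor(12/2)
= 6

6


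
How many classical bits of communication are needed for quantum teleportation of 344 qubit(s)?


Quantum teleportation requires 2 classical bits per qubit teleported.
344 qubit(s) -> 2 * 344 = 688 classical bits

688


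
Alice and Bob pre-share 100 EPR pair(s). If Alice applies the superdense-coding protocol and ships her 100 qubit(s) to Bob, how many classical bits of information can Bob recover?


Superdense coding allows 2 classical bits per shared entangled pair.
100 pair(s) -> 2 * 100 = 200 classical bits

200


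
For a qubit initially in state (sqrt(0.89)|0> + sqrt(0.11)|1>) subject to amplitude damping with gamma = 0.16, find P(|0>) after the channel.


For amplitude damping with parameter gamma on state sqrt(a)|0> + sqrt(b)|1>:
alpha^2 = 0.89, beta^2 = 0.11
P(|0>) = alpha^2 + gamma * beta^2
= 0.89 + 0.16 * 0.11
= 0.89 + 0.0176
= 0.9076

0.9076


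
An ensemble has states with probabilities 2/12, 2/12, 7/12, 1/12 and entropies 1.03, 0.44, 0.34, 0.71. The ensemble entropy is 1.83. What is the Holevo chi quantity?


chi = S(rho) - sum_i p_i * S(rho_i)
Weighted entropy = 2/12 * 1.03 + 2/12 * 0.44 + 7/12 * 0.34 + 1/12 * 0.71
= 0.5025
chi = 1.83 - 0.5025
= 1.3275

1.3275


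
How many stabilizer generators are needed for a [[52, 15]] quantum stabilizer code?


For an [[n,k]] stabilizer code:
Number of stabilizer generators = n - k
= 52 - 15
= 37

37


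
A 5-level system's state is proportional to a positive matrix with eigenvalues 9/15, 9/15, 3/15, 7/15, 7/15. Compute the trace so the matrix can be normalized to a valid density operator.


tr(M) = sum of eigenvalues
= 9/15 + 9/15 + 3/15 + 7/15 + 7/15
= 35/15
= 2.3333

2.3333


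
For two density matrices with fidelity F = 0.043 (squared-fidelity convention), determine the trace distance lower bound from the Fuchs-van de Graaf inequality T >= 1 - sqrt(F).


Fuchs-van de Graaf (squared-fidelity convention): 1 - sqrt(F) <= T <= sqrt(1 - F).
Lower bound: T >= 1 - sqrt(F)
sqrt(F) = sqrt(0.043) = 0.2074
T >= 1 - 0.2074
T >= 0.7926

0.7926


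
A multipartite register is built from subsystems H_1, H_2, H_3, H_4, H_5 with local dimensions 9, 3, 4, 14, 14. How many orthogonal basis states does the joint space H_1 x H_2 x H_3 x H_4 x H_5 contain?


dim(H_1 x H_2 x H_3 x H_4 x H_5) = 9 * 3 * 4 * 14 * 14
= 27 * 4 * 14 * 14
= 108 * 14 * 14
= 1512 * 14
= 21168

21168


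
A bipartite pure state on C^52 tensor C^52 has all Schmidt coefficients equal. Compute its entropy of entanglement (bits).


For a maximally entangled state in d x d:
S = log2(d) = log2(52)
= 5.7004

5.7004


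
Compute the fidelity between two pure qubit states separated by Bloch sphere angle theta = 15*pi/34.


For states separated by angle theta on Bloch sphere:
F = cos^2(theta/2)
theta = 15*pi/34 = 1.3860
theta/2 = 0.6930
cos(theta/2) = 0.7693
F = 0.5919

0.5919


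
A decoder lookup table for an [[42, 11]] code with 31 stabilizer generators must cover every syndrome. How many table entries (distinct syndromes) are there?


Each stabilizer generator gives a binary (+1 or -1) measurement outcome.
With 31 independent generators:
Total syndromes = 2^31
= 2147483648

2147483648


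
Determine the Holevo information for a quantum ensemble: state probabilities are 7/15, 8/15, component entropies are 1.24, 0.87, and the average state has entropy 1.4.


chi = S(rho) - sum_i p_i * S(rho_i)
Weighted entropy = 7/15 * 1.24 + 8/15 * 0.87
= 1.0427
chi = 1.4 - 1.0427
= 0.3573

0.3573


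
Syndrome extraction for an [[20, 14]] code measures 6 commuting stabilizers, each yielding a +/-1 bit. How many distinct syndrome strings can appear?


Each stabilizer generator gives a binary (+1 or -1) measurement outcome.
With 6 independent generators:
Total syndromes = 2^6
= 64

64


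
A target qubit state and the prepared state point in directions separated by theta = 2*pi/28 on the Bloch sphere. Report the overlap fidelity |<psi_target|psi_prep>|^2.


For states separated by angle theta on Bloch sphere:
F = cos^2(theta/2)
theta = 2*pi/28 = 0.2244
theta/2 = 0.1122
cos(theta/2) = 0.9937
F = 0.9875

0.9875


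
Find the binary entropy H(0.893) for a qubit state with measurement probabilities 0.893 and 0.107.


S = -p*log2(p) - (1-p)*log2(1-p)
p = 0.8930, 1-p = 0.1070
= -0.8930 * log2(0.8930) - 0.1070 * log2(0.1070)
= -(-0.1458) - (-0.3450)
= 0.4908

0.4908


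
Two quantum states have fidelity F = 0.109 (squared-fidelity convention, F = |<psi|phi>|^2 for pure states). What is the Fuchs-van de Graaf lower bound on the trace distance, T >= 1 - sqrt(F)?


Fuchs-van de Graaf (squared-fidelity convention): 1 - sqrt(F) <= T <= sqrt(1 - F).
Lower bound: T >= 1 - sqrt(F)
sqrt(F) = sqrt(0.109) = 0.3302
T >= 1 - 0.3302
T >= 0.6698

0.6698


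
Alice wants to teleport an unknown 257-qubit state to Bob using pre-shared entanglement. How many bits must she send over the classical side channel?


Quantum teleportation requires 2 classical bits per qubit teleported.
257 qubit(s) -> 2 * 257 = 514 classical bits

514


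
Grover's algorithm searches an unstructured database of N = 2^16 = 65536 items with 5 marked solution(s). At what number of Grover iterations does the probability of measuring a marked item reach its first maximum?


After j Grover iterations the success probability is P(j) = sin^2((2j+1)*theta), where sin(theta) = sqrt(k/N).
N = 2^16 = 65536, k = 5
sin(theta) = sqrt(k/N) = 0.008734640537
theta = arcsin(sqrt(k/N)) = 0.008734751608 rad
P(j) reaches its first maximum when (2j+1)*theta is as close as possible to pi/2, i.e. j = round(pi/(4*theta) - 1/2).
pi/(4*theta) - 1/2 = 89.4165
(For comparison, the common estimate pi/4 * sqrt(N/k) = 89.9176; the exact maximiser is used here.)
Optimal iterations = 89

89


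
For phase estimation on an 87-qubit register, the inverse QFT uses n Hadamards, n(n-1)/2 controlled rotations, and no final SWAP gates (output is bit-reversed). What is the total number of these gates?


Hadamard gates: 87
Controlled rotations: n*(n-1)/2 = 87*86/2 = 3741
SWAP gates: 0 (omitted)
Total = 87 + 3741
= 3828

3828


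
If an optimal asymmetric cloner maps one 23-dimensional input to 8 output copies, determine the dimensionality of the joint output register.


Output space = H^(tensor 8) where dim(H) = 23
dim = 23^8
= 529 (after 2 factors)
= 12167 (after 3 factors)
= 279841 (after 4 factors)
= 6436343 (after 5 factors)
= 148035889 (after 6 factors)
= 3404825447 (after 7 factors)
= 78310985281 (after 8 factors)
= 78310985281

78310985281


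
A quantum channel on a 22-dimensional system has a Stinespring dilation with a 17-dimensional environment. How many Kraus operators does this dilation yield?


Tracing out the environment in an orthonormal basis {|i>_E} gives Kraus operators K_i = <i|_E U |0>_E.
Number of Kraus operators = dim(H_env) = d_env
= 17

17


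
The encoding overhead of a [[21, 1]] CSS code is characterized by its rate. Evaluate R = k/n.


Code rate R = k/n
= 1/21
= 0.0476

0.0476


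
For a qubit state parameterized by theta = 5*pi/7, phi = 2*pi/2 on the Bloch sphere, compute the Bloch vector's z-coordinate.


theta = 2.2440, phi = 3.1416
r_z = cos(theta) = -0.6235

-0.6235


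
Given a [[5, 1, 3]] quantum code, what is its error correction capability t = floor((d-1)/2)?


Code parameters: [[5, 1, 3]], distance d = 3.
Number of correctable errors = floor((d-1)/2)
= floor((3 - 1)/2)
= floor(2/2)
= 1

1


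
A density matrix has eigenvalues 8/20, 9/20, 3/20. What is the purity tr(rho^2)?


tr(rho^2) = sum of eigenvalues squared
= (8/20)^2 + (9/20)^2 + (3/20)^2
= (64 + 81 + 9) / 400
= 154/400
= 0.3850

0.3850


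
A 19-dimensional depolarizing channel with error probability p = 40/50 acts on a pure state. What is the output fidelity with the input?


F = (1-p) + p/d
= (1 - 0.8000) + 0.8000/19
= 0.2000 + 0.0421
= 0.2421

0.2421


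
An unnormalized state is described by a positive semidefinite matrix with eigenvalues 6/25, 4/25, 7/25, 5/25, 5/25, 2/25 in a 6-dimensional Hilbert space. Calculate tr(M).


tr(M) = sum of eigenvalues
= 6/25 + 4/25 + 7/25 + 5/25 + 5/25 + 2/25
= 29/25
= 1.1600

1.1600


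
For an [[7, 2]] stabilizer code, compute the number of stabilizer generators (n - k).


For an [[n,k]] stabilizer code:
Number of stabilizer generators = n - k
= 7 - 2
= 5

5


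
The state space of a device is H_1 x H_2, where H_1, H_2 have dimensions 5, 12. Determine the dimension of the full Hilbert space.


dim(H_1 x H_2) = 5 * 12
= 60

60


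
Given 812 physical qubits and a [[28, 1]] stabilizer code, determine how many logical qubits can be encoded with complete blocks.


Each code block uses 28 physical qubits for 1 logical qubit(s).
Number of complete blocks = floor(812 / 28) = 29
Logical qubits = 29 * 1
= 29

29


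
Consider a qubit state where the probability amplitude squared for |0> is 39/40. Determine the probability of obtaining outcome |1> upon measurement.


|alpha|^2 = 39/40 = 0.9750
|beta|^2 = 1 - 39/40 = 1/40 = 0.0250
P(|1>) = |beta|^2 = 0.0250

0.0250


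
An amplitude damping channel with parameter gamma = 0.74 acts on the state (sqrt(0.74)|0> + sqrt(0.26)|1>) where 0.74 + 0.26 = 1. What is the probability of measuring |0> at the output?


For amplitude damping with parameter gamma on state sqrt(a)|0> + sqrt(b)|1>:
alpha^2 = 0.74, beta^2 = 0.26
P(|0>) = alpha^2 + gamma * beta^2
= 0.74 + 0.74 * 0.26
= 0.74 + 0.1924
= 0.9324

0.9324


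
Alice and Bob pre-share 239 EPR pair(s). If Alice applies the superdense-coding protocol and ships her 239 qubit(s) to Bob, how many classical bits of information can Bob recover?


Superdense coding allows 2 classical bits per shared entangled pair.
239 pair(s) -> 2 * 239 = 478 classical bits

478


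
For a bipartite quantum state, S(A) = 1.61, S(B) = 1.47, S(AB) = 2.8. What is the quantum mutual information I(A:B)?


I(A:B) = S(A) + S(B) - S(AB)
= 1.61 + 1.47 - 2.8
= 0.2800

0.2800


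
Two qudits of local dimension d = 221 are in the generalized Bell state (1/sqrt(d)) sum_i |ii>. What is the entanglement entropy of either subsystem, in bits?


For a maximally entangled state in d x d:
S = log2(d) = log2(221)
= 7.7879

7.7879


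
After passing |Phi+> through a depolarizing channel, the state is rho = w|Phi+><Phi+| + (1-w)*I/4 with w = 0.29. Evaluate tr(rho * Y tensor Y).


|Phi+> = (|00> + |11>)/sqrt(2)
For the pure Bell state, <Y_A Y_B> = -1 (Bell-state Pauli correlator).
The maximally-mixed part I/4 has tr(I/4 * P tensor P) = 0 for any traceless Pauli P.
So <Y_A Y_B>_rho = w * (-1) + (1 - w) * 0
= 0.29 * (-1)
= -0.2900

-0.2900


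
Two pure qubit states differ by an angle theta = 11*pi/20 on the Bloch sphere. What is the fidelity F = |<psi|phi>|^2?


For states separated by angle theta on Bloch sphere:
F = cos^2(theta/2)
theta = 11*pi/20 = 1.7279
theta/2 = 0.8639
cos(theta/2) = 0.6494
F = 0.4218

0.4218


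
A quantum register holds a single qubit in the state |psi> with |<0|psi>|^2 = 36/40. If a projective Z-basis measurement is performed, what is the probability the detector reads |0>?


|alpha|^2 = 36/40 = 0.9000
|beta|^2 = 1 - 36/40 = 4/40 = 0.1000
P(|0>) = |alpha|^2 = 0.9000

0.9000


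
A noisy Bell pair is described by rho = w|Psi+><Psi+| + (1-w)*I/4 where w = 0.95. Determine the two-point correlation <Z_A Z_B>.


|Psi+> = (|01> + |10>)/sqrt(2)
For the pure Bell state, <Z_A Z_B> = -1 (Bell-state Pauli correlator).
The maximally-mixed part I/4 has tr(I/4 * P tensor P) = 0 for any traceless Pauli P.
So <Z_A Z_B>_rho = w * (-1) + (1 - w) * 0
= 0.95 * (-1)
= -0.9500

-0.9500


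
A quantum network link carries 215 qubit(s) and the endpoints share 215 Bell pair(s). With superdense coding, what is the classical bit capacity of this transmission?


Superdense coding allows 2 classical bits per shared entangled pair.
215 pair(s) -> 2 * 215 = 430 classical bits

430


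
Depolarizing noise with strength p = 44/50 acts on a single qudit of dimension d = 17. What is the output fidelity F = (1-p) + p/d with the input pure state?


F = (1-p) + p/d
= (1 - 0.8800) + 0.8800/17
= 0.1200 + 0.0518
= 0.1718

0.1718


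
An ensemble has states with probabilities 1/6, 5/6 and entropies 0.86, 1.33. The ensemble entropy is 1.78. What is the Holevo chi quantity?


chi = S(rho) - sum_i p_i * S(rho_i)
Weighted entropy = 1/6 * 0.86 + 5/6 * 1.33
= 1.2517
chi = 1.78 - 1.2517
= 0.5283

0.5283


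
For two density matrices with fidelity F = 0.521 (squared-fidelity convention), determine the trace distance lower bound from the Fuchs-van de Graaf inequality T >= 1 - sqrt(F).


Fuchs-van de Graaf (squared-fidelity convention): 1 - sqrt(F) <= T <= sqrt(1 - F).
Lower bound: T >= 1 - sqrt(F)
sqrt(F) = sqrt(0.521) = 0.7218
T >= 1 - 0.7218
T >= 0.2782

0.2782


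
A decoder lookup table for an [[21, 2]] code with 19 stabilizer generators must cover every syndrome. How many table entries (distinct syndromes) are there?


Each stabilizer generator gives a binary (+1 or -1) measurement outcome.
With 19 independent generators:
Total syndromes = 2^19
= 524288

524288


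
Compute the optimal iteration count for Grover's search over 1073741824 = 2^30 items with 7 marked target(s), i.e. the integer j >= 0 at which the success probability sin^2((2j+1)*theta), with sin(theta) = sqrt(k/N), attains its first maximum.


After j Grover iterations the success probability is P(j) = sin^2((2j+1)*theta), where sin(theta) = sqrt(k/N).
N = 2^30 = 1073741824, k = 7
sin(theta) = sqrt(k/N) = 8.074192233e-05
theta = arcsin(sqrt(k/N)) = 8.074192242e-05 rad
P(j) reaches its first maximum when (2j+1)*theta is as close as possible to pi/2, i.e. j = round(pi/(4*theta) - 1/2).
pi/(4*theta) - 1/2 = 9726.7661
(For comparison, the common estimate pi/4 * sqrt(N/k) = 9727.2661; the exact maximiser is used here.)
Optimal iterations = 9727

9727


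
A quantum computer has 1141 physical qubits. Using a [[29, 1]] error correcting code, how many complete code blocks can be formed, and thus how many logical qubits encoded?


Each code block uses 29 physical qubits for 1 logical qubit(s).
Number of complete blocks = floor(1141 / 29) = 39
Logical qubits = 39 * 1
= 39

39


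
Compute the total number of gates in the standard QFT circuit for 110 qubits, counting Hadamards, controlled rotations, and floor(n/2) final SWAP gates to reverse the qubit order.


Hadamard gates: 110
Controlled rotations: n*(n-1)/2 = 110*109/2 = 5995
SWAP gates: floor(n/2) = floor(110/2) = 55
Total = 110 + 5995 + 55
= 6160

6160


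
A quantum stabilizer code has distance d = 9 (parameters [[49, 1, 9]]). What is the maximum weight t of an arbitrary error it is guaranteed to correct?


Code parameters: [[49, 1, 9]], distance d = 9.
Number of correctable errors = floor((d-1)/2)
= floor((9 - 1)/2)
= floor(8/2)
= 4

4


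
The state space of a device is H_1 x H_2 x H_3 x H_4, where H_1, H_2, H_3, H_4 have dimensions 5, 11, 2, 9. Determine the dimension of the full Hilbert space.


dim(H_1 x H_2 x H_3 x H_4) = 5 * 11 * 2 * 9
= 55 * 2 * 9
= 110 * 9
= 990

990


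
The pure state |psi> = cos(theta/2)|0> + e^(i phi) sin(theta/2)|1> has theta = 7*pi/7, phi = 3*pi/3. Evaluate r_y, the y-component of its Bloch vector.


theta = 3.1416, phi = 3.1416
r_y = sin(theta)*sin(phi) = 0.0000 * 0.0000
r_y = 0.0000

0.0000


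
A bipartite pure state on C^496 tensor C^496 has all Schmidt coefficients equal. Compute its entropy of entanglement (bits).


For a maximally entangled state in d x d:
S = log2(d) = log2(496)
= 8.9542

8.9542


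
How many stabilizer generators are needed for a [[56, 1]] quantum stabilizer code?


For an [[n,k]] stabilizer code:
Number of stabilizer generators = n - k
= 56 - 1
= 55

55


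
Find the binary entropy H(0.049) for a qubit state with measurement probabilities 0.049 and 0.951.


S = -p*log2(p) - (1-p)*log2(1-p)
p = 0.0490, 1-p = 0.9510
= -0.0490 * log2(0.0490) - 0.9510 * log2(0.9510)
= -(-0.2132) - (-0.0689)
= 0.2821

0.2821


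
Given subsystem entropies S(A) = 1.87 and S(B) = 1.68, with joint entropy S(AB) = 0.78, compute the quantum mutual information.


I(A:B) = S(A) + S(B) - S(AB)
= 1.87 + 1.68 - 0.78
= 2.7700

2.7700


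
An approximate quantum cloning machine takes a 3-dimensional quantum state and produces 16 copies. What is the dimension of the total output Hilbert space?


Output space = H^(tensor 16) where dim(H) = 3
dim = 3^16
= 9 (after 2 factors)
= 27 (after 3 factors)
= 81 (after 4 factors)
= 243 (after 5 factors)
= 729 (after 6 factors)
= 2187 (after 7 factors)
= 6561 (after 8 factors)
= 19683 (after 9 factors)
= 59049 (after 10 factors)
= 177147 (after 11 factors)
= 531441 (after 12 factors)
= 1594323 (after 13 factors)
= 4782969 (after 14 factors)
= 14348907 (after 15 factors)
= 43046721 (after 16 factors)
= 43046721

43046721


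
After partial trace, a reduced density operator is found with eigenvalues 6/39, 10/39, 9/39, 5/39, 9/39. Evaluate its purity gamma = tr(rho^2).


tr(rho^2) = sum of eigenvalues squared
= (6/39)^2 + (10/39)^2 + (9/39)^2 + (5/39)^2 + (9/39)^2
= (36 + 100 + 81 + 25 + 81) / 1521
= 323/1521
= 0.2124

0.2124


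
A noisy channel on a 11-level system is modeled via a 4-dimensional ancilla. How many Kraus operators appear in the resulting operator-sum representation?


Tracing out the environment in an orthonormal basis {|i>_E} gives Kraus operators K_i = <i|_E U |0>_E.
Number of Kraus operators = dim(H_env) = d_env
= 4

4


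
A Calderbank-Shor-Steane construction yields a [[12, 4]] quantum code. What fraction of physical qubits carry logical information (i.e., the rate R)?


Code rate R = k/n
= 4/12
= 0.3333

0.3333


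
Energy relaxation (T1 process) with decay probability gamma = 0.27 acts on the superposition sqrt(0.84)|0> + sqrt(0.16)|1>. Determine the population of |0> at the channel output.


For amplitude damping with parameter gamma on state sqrt(a)|0> + sqrt(b)|1>:
alpha^2 = 0.84, beta^2 = 0.16
P(|0>) = alpha^2 + gamma * beta^2
= 0.84 + 0.27 * 0.16
= 0.84 + 0.0432
= 0.8832

0.8832


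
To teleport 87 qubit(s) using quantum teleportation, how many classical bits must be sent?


Quantum teleportation requires 2 classical bits per qubit teleported.
87 qubit(s) -> 2 * 87 = 174 classical bits

174


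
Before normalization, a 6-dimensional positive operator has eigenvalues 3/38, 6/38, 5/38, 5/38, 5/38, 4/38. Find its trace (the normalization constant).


tr(M) = sum of eigenvalues
= 3/38 + 6/38 + 5/38 + 5/38 + 5/38 + 4/38
= 28/38
= 0.7368

0.7368


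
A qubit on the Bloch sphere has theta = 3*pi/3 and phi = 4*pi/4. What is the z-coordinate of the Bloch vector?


theta = 3.1416, phi = 3.1416
r_z = cos(theta) = -1.0000

-1.0000


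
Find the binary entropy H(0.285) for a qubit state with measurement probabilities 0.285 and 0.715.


S = -p*log2(p) - (1-p)*log2(1-p)
p = 0.2850, 1-p = 0.7150
= -0.2850 * log2(0.2850) - 0.7150 * log2(0.7150)
= -(-0.5161) - (-0.3460)
= 0.8622

0.8622


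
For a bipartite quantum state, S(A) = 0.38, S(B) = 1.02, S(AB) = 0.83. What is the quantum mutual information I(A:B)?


I(A:B) = S(A) + S(B) - S(AB)
= 0.38 + 1.02 - 0.83
= 0.5700

0.5700


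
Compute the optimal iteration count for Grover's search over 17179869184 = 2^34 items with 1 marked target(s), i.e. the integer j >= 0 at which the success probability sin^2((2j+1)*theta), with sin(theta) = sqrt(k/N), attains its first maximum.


After j Grover iterations the success probability is P(j) = sin^2((2j+1)*theta), where sin(theta) = sqrt(k/N).
N = 2^34 = 17179869184, k = 1
sin(theta) = sqrt(k/N) = 7.629394531e-06
theta = arcsin(sqrt(k/N)) = 7.629394531e-06 rad
P(j) reaches its first maximum when (2j+1)*theta is as close as possible to pi/2, i.e. j = round(pi/(4*theta) - 1/2).
pi/(4*theta) - 1/2 = 102943.2081
(For comparison, the common estimate pi/4 * sqrt(N/k) = 102943.7081; the exact maximiser is used here.)
Optimal iterations = 102943

102943


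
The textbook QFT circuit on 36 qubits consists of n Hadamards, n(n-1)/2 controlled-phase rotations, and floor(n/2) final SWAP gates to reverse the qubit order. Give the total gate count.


Hadamard gates: 36
Controlled rotations: n*(n-1)/2 = 36*35/2 = 630
SWAP gates: floor(n/2) = floor(36/2) = 18
Total = 36 + 630 + 18
= 684

684


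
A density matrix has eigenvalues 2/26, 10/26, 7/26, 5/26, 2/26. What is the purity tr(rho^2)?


tr(rho^2) = sum of eigenvalues squared
= (2/26)^2 + (10/26)^2 + (7/26)^2 + (5/26)^2 + (2/26)^2
= (4 + 100 + 49 + 25 + 4) / 676
= 182/676
= 0.2692

0.2692


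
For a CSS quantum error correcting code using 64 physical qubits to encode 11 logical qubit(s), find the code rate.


Code rate R = k/n
= 11/64
= 0.1719

0.1719


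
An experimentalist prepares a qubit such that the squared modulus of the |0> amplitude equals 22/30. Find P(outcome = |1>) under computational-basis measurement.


|alpha|^2 = 22/30 = 0.7333
|beta|^2 = 1 - 22/30 = 8/30 = 0.2667
P(|1>) = |beta|^2 = 0.2667

0.2667


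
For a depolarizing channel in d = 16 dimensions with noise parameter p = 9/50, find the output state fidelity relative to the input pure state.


F = (1-p) + p/d
= (1 - 0.1800) + 0.1800/16
= 0.8200 + 0.0112
= 0.8313

0.8313


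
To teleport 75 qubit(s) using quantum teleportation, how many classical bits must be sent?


Quantum teleportation requires 2 classical bits per qubit teleported.
75 qubit(s) -> 2 * 75 = 150 classical bits

150


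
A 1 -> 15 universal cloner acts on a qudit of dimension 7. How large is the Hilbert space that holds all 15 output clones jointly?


Output space = H^(tensor 15) where dim(H) = 7
dim = 7^15
= 49 (after 2 factors)
= 343 (after 3 factors)
= 2401 (after 4 factors)
= 16807 (after 5 factors)
= 117649 (after 6 factors)
= 823543 (after 7 factors)
= 5764801 (after 8 factors)
= 40353607 (after 9 factors)
= 282475249 (after 10 factors)
= 1977326743 (after 11 factors)
= 13841287201 (after 12 factors)
= 96889010407 (after 13 factors)
= 678223072849 (after 14 factors)
= 4747561509943 (after 15 factors)
= 4747561509943

4747561509943


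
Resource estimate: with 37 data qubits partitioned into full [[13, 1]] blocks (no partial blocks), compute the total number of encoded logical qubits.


Each code block uses 13 physical qubits for 1 logical qubit(s).
Number of complete blocks = floor(37 / 13) = 2
Logical qubits = 2 * 1
= 2

2


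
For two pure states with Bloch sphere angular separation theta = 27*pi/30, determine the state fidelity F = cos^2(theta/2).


For states separated by angle theta on Bloch sphere:
F = cos^2(theta/2)
theta = 27*pi/30 = 2.8274
theta/2 = 1.4137
cos(theta/2) = 0.1564
F = 0.0245

0.0245


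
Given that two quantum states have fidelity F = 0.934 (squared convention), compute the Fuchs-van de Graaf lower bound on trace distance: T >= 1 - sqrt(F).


Fuchs-van de Graaf (squared-fidelity convention): 1 - sqrt(F) <= T <= sqrt(1 - F).
Lower bound: T >= 1 - sqrt(F)
sqrt(F) = sqrt(0.934) = 0.9664
T >= 1 - 0.9664
T >= 0.0336

0.0336


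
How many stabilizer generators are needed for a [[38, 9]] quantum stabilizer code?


For an [[n,k]] stabilizer code:
Number of stabilizer generators = n - k
= 38 - 9
= 29

29


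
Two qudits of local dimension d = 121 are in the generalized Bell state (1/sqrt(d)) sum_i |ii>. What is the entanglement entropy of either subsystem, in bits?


For a maximally entangled state in d x d:
S = log2(d) = log2(121)
= 6.9189

6.9189


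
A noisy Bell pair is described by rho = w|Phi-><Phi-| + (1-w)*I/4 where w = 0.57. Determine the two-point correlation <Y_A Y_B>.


|Phi-> = (|00> - |11>)/sqrt(2)
For the pure Bell state, <Y_A Y_B> = +1 (Bell-state Pauli correlator).
The maximally-mixed part I/4 has tr(I/4 * P tensor P) = 0 for any traceless Pauli P.
So <Y_A Y_B>_rho = w * (+1) + (1 - w) * 0
= 0.57 * (+1)
= 0.5700

0.5700


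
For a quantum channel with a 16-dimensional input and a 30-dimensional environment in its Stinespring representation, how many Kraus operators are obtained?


Tracing out the environment in an orthonormal basis {|i>_E} gives Kraus operators K_i = <i|_E U |0>_E.
Number of Kraus operators = dim(H_env) = d_env
= 30

30


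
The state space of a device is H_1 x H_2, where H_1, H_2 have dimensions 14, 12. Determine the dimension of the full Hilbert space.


dim(H_1 x H_2) = 14 * 12
= 168

168


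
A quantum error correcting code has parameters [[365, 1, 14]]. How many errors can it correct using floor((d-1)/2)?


Code parameters: [[365, 1, 14]], distance d = 14.
Number of correctable errors = floor((d-1)/2)
= floor((14 - 1)/2)
= floor(13/2)
= 6

6


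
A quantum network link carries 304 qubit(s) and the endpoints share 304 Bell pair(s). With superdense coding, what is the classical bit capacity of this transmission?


Superdense coding allows 2 classical bits per shared entangled pair.
304 pair(s) -> 2 * 304 = 608 classical bits

608


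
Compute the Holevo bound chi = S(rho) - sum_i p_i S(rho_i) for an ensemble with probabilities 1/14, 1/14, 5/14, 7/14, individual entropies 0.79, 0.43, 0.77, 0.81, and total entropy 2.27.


chi = S(rho) - sum_i p_i * S(rho_i)
Weighted entropy = 1/14 * 0.79 + 1/14 * 0.43 + 5/14 * 0.77 + 7/14 * 0.81
= 0.7671
chi = 2.27 - 0.7671
= 1.5029

1.5029


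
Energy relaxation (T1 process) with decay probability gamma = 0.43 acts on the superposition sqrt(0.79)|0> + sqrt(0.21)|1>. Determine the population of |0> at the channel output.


For amplitude damping with parameter gamma on state sqrt(a)|0> + sqrt(b)|1>:
alpha^2 = 0.79, beta^2 = 0.21
P(|0>) = alpha^2 + gamma * beta^2
= 0.79 + 0.43 * 0.21
= 0.79 + 0.0903
= 0.8803

0.8803


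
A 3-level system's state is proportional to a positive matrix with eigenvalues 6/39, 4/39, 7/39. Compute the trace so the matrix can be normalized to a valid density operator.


tr(M) = sum of eigenvalues
= 6/39 + 4/39 + 7/39
= 17/39
= 0.4359

0.4359


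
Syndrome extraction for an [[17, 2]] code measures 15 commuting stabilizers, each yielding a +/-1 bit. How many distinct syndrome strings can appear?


Each stabilizer generator gives a binary (+1 or -1) measurement outcome.
With 15 independent generators:
Total syndromes = 2^15
= 32768

32768


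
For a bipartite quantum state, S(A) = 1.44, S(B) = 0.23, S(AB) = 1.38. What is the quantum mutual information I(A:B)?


I(A:B) = S(A) + S(B) - S(AB)
= 1.44 + 0.23 - 1.38
= 0.2900

0.2900


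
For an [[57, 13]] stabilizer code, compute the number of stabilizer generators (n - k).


For an [[n,k]] stabilizer code:
Number of stabilizer generators = n - k
= 57 - 13
= 44

44


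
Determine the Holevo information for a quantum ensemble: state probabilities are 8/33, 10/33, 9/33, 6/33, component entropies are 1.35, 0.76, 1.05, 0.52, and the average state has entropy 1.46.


chi = S(rho) - sum_i p_i * S(rho_i)
Weighted entropy = 8/33 * 1.35 + 10/33 * 0.76 + 9/33 * 1.05 + 6/33 * 0.52
= 0.9385
chi = 1.46 - 0.9385
= 0.5215

0.5215


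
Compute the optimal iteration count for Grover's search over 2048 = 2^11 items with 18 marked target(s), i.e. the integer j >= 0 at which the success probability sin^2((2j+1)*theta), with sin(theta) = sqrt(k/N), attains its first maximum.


After j Grover iterations the success probability is P(j) = sin^2((2j+1)*theta), where sin(theta) = sqrt(k/N).
N = 2^11 = 2048, k = 18
sin(theta) = sqrt(k/N) = 0.09375
theta = arcsin(sqrt(k/N)) = 0.09388787511 rad
P(j) reaches its first maximum when (2j+1)*theta is as close as possible to pi/2, i.e. j = round(pi/(4*theta) - 1/2).
pi/(4*theta) - 1/2 = 7.8653
(For comparison, the common estimate pi/4 * sqrt(N/k) = 8.3776; the exact maximiser is used here.)
Optimal iterations = 8

8


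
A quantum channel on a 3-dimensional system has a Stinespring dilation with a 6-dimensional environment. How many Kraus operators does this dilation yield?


Tracing out the environment in an orthonormal basis {|i>_E} gives Kraus operators K_i = <i|_E U |0>_E.
Number of Kraus operators = dim(H_env) = d_env
= 6

6


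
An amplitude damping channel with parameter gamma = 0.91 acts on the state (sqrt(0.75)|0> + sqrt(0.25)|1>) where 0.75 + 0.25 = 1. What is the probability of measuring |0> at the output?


For amplitude damping with parameter gamma on state sqrt(a)|0> + sqrt(b)|1>:
alpha^2 = 0.75, beta^2 = 0.25
P(|0>) = alpha^2 + gamma * beta^2
= 0.75 + 0.91 * 0.25
= 0.75 + 0.2275
= 0.9775

0.9775


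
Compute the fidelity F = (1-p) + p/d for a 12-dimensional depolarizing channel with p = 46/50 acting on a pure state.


F = (1-p) + p/d
= (1 - 0.9200) + 0.9200/12
= 0.0800 + 0.0767
= 0.1567

0.1567


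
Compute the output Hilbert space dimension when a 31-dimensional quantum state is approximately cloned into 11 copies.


Output space = H^(tensor 11) where dim(H) = 31
dim = 31^11
= 961 (after 2 factors)
= 29791 (after 3 factors)
= 923521 (after 4 factors)
= 28629151 (after 5 factors)
= 887503681 (after 6 factors)
= 27512614111 (after 7 factors)
= 852891037441 (after 8 factors)
= 26439622160671 (after 9 factors)
= 819628286980801 (after 10 factors)
= 25408476896404831 (after 11 factors)
= 25408476896404831

25408476896404831


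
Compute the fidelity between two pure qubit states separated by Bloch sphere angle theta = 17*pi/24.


For states separated by angle theta on Bloch sphere:
F = cos^2(theta/2)
theta = 17*pi/24 = 2.2253
theta/2 = 1.1126
cos(theta/2) = 0.4423
F = 0.1956

0.1956


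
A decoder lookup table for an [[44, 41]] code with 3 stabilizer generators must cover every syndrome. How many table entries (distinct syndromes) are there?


Each stabilizer generator gives a binary (+1 or -1) measurement outcome.
With 3 independent generators:
Total syndromes = 2^3
= 8

8


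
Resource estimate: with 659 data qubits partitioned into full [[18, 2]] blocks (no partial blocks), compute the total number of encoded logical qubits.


Each code block uses 18 physical qubits for 2 logical qubit(s).
Number of complete blocks = floor(659 / 18) = 36
Logical qubits = 36 * 2
= 72

72


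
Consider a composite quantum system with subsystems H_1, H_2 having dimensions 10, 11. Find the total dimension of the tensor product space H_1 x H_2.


dim(H_1 x H_2) = 10 * 11
= 110

110


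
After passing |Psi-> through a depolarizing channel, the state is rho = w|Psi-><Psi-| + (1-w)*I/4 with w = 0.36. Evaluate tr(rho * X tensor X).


|Psi-> = (|01> - |10>)/sqrt(2)
For the pure Bell state, <X_A X_B> = -1 (Bell-state Pauli correlator).
The maximally-mixed part I/4 has tr(I/4 * P tensor P) = 0 for any traceless Pauli P.
So <X_A X_B>_rho = w * (-1) + (1 - w) * 0
= 0.36 * (-1)
= -0.3600

-0.3600


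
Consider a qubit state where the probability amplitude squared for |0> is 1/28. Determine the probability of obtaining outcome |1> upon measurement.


|alpha|^2 = 1/28 = 0.0357
|beta|^2 = 1 - 1/28 = 27/28 = 0.9643
P(|1>) = |beta|^2 = 0.9643

0.9643


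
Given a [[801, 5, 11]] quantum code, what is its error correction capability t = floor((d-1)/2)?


Code parameters: [[801, 5, 11]], distance d = 11.
Number of correctable errors = floor((d-1)/2)
= floor((11 - 1)/2)
= floor(10/2)
= 5

5


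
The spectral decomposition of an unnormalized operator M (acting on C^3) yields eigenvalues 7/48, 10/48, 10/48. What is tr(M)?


tr(M) = sum of eigenvalues
= 7/48 + 10/48 + 10/48
= 27/48
= 0.5625

0.5625


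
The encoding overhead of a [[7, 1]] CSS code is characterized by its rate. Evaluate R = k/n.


Code rate R = k/n
= 1/7
= 0.1429

0.1429


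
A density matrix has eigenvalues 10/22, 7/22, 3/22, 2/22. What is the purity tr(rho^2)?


tr(rho^2) = sum of eigenvalues squared
= (10/22)^2 + (7/22)^2 + (3/22)^2 + (2/22)^2
= (100 + 49 + 9 + 4) / 484
= 162/484
= 0.3347

0.3347


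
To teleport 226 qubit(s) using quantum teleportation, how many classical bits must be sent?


Quantum teleportation requires 2 classical bits per qubit teleported.
226 qubit(s) -> 2 * 226 = 452 classical bits

452


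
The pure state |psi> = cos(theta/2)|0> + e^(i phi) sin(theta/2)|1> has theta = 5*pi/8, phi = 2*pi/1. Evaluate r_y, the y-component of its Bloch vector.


theta = 1.9635, phi = 6.2832
r_y = sin(theta)*sin(phi) = 0.9239 * 0.0000
r_y = 0.0000

0.0000


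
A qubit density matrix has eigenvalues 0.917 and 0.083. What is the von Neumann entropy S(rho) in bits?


S = -p*log2(p) - (1-p)*log2(1-p)
p = 0.9170, 1-p = 0.0830
= -0.9170 * log2(0.9170) - 0.0830 * log2(0.0830)
= -(-0.1146) - (-0.2980)
= 0.4127

0.4127


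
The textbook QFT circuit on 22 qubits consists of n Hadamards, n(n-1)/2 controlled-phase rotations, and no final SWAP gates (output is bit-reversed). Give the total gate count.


Hadamard gates: 22
Controlled rotations: n*(n-1)/2 = 22*21/2 = 231
SWAP gates: 0 (omitted)
Total = 22 + 231
= 253

253


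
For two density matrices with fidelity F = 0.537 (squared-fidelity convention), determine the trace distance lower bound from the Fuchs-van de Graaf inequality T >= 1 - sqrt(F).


Fuchs-van de Graaf (squared-fidelity convention): 1 - sqrt(F) <= T <= sqrt(1 - F).
Lower bound: T >= 1 - sqrt(F)
sqrt(F) = sqrt(0.537) = 0.7328
T >= 1 - 0.7328
T >= 0.2672

0.2672


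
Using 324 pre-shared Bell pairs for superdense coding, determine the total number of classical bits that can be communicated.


Superdense coding allows 2 classical bits per shared entangled pair.
324 pair(s) -> 2 * 324 = 648 classical bits

648


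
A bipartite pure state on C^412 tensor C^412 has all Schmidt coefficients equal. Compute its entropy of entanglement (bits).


For a maximally entangled state in d x d:
S = log2(d) = log2(412)
= 8.6865

8.6865


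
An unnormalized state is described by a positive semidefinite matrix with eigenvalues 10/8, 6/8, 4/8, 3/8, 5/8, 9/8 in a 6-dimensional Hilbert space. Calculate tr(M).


tr(M) = sum of eigenvalues
= 10/8 + 6/8 + 4/8 + 3/8 + 5/8 + 9/8
= 37/8
= 4.6250

4.6250


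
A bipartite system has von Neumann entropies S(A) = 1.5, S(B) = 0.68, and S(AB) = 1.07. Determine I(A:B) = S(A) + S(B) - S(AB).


I(A:B) = S(A) + S(B) - S(AB)
= 1.5 + 0.68 - 1.07
= 1.1100

1.1100


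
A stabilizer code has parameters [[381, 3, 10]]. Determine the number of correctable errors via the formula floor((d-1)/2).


Code parameters: [[381, 3, 10]], distance d = 10.
Number of correctable errors = floor((d-1)/2)
= floor((10 - 1)/2)
= floor(9/2)
= 4

4


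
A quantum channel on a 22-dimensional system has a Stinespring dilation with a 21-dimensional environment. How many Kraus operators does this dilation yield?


Tracing out the environment in an orthonormal basis {|i>_E} gives Kraus operators K_i = <i|_E U |0>_E.
Number of Kraus operators = dim(H_env) = d_env
= 21

21


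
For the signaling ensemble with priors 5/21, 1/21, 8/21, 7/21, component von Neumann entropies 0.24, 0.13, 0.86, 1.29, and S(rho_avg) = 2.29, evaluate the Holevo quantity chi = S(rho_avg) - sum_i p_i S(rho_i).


chi = S(rho) - sum_i p_i * S(rho_i)
Weighted entropy = 5/21 * 0.24 + 1/21 * 0.13 + 8/21 * 0.86 + 7/21 * 1.29
= 0.8210
chi = 2.29 - 0.8210
= 1.4690

1.4690


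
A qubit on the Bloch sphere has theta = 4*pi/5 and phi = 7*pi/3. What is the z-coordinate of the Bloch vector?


theta = 2.5133, phi = 7.3304
r_z = cos(theta) = -0.8090

-0.8090


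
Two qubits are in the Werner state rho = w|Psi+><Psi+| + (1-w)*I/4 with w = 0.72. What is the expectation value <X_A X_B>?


|Psi+> = (|01> + |10>)/sqrt(2)
For the pure Bell state, <X_A X_B> = +1 (Bell-state Pauli correlator).
The maximally-mixed part I/4 has tr(I/4 * P tensor P) = 0 for any traceless Pauli P.
So <X_A X_B>_rho = w * (+1) + (1 - w) * 0
= 0.72 * (+1)
= 0.7200

0.7200


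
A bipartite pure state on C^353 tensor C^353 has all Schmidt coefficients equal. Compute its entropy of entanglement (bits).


For a maximally entangled state in d x d:
S = log2(d) = log2(353)
= 8.4635

8.4635


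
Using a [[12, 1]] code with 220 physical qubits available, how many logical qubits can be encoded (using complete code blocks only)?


Each code block uses 12 physical qubits for 1 logical qubit(s).
Number of complete blocks = floor(220 / 12) = 18
Logical qubits = 18 * 1
= 18

18


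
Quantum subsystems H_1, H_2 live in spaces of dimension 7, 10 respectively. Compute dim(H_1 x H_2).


dim(H_1 x H_2) = 7 * 10
= 70

70


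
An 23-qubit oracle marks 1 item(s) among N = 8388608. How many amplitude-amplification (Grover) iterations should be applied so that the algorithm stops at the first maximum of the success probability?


After j Grover iterations the success probability is P(j) = sin^2((2j+1)*theta), where sin(theta) = sqrt(k/N).
N = 2^23 = 8388608, k = 1
sin(theta) = sqrt(k/N) = 0.000345266983
theta = arcsin(sqrt(k/N)) = 0.0003452669899 rad
P(j) reaches its first maximum when (2j+1)*theta is as close as possible to pi/2, i.e. j = round(pi/(4*theta) - 1/2).
pi/(4*theta) - 1/2 = 2274.2560
(For comparison, the common estimate pi/4 * sqrt(N/k) = 2274.7561; the exact maximiser is used here.)
Optimal iterations = 2274

2274


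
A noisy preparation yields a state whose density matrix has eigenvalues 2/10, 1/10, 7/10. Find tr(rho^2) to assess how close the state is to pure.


tr(rho^2) = sum of eigenvalues squared
= (2/10)^2 + (1/10)^2 + (7/10)^2
= (4 + 1 + 49) / 100
= 54/100
= 0.5400

0.5400


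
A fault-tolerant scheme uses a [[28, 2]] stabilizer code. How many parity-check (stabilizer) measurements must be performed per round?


For an [[n,k]] stabilizer code:
Number of stabilizer generators = n - k
= 28 - 2
= 26

26


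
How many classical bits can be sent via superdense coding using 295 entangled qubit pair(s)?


Superdense coding allows 2 classical bits per shared entangled pair.
295 pair(s) -> 2 * 295 = 590 classical bits

590


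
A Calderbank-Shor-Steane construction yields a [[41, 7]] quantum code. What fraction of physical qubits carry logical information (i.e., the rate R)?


Code rate R = k/n
= 7/41
= 0.1707

0.1707


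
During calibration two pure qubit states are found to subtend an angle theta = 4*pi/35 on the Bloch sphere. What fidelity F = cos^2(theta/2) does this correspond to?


For states separated by angle theta on Bloch sphere:
F = cos^2(theta/2)
theta = 4*pi/35 = 0.3590
theta/2 = 0.1795
cos(theta/2) = 0.9839
F = 0.9681

0.9681


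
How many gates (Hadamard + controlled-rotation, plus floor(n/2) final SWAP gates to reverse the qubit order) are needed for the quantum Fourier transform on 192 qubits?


Hadamard gates: 192
Controlled rotations: n*(n-1)/2 = 192*191/2 = 18336
SWAP gates: floor(n/2) = floor(192/2) = 96
Total = 192 + 18336 + 96
= 18624

18624


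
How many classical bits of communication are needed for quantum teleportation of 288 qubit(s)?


Quantum teleportation requires 2 classical bits per qubit teleported.
288 qubit(s) -> 2 * 288 = 576 classical bits

576


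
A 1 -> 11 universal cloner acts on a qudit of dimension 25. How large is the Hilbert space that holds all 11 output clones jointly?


Output space = H^(tensor 11) where dim(H) = 25
dim = 25^11
= 625 (after 2 factors)
= 15625 (after 3 factors)
= 390625 (after 4 factors)
= 9765625 (after 5 factors)
= 244140625 (after 6 factors)
= 6103515625 (after 7 factors)
= 152587890625 (after 8 factors)
= 3814697265625 (after 9 factors)
= 95367431640625 (after 10 factors)
= 2384185791015625 (after 11 factors)
= 2384185791015625

2384185791015625
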